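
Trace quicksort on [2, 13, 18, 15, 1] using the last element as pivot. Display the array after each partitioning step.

Partition 1: pivot=1 at index 0 -> [1, 13, 18, 15, 2]
Partition 2: pivot=2 at index 1 -> [1, 2, 18, 15, 13]
Partition 3: pivot=13 at index 2 -> [1, 2, 13, 15, 18]
Partition 4: pivot=18 at index 4 -> [1, 2, 13, 15, 18]


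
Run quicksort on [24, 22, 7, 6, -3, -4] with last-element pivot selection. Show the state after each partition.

Partition 1: pivot=-4 at index 0 -> [-4, 22, 7, 6, -3, 24]
Partition 2: pivot=24 at index 5 -> [-4, 22, 7, 6, -3, 24]
Partition 3: pivot=-3 at index 1 -> [-4, -3, 7, 6, 22, 24]
Partition 4: pivot=22 at index 4 -> [-4, -3, 7, 6, 22, 24]
Partition 5: pivot=6 at index 2 -> [-4, -3, 6, 7, 22, 24]


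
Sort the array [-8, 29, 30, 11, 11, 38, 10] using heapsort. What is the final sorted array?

Build heap: [38, 29, 30, 11, 11, -8, 10]
Extract 38: [30, 29, 10, 11, 11, -8, 38]
Extract 30: [29, 11, 10, -8, 11, 30, 38]
Extract 29: [11, 11, 10, -8, 29, 30, 38]
Extract 11: [11, -8, 10, 11, 29, 30, 38]
Extract 11: [10, -8, 11, 11, 29, 30, 38]
Extract 10: [-8, 10, 11, 11, 29, 30, 38]


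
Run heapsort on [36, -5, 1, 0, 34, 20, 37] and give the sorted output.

Build heap: [37, 34, 36, 0, -5, 20, 1]
Extract 37: [36, 34, 20, 0, -5, 1, 37]
Extract 36: [34, 1, 20, 0, -5, 36, 37]
Extract 34: [20, 1, -5, 0, 34, 36, 37]
Extract 20: [1, 0, -5, 20, 34, 36, 37]
Extract 1: [0, -5, 1, 20, 34, 36, 37]
Extract 0: [-5, 0, 1, 20, 34, 36, 37]


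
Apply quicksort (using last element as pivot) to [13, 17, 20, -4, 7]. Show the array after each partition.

Partition 1: pivot=7 at index 1 -> [-4, 7, 20, 13, 17]
Partition 2: pivot=17 at index 3 -> [-4, 7, 13, 17, 20]


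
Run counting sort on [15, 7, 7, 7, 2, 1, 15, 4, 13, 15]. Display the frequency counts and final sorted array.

Count array: [0, 1, 1, 0, 1, 0, 0, 3, 0, 0, 0, 0, 0, 1, 0, 3]
(count[i] = number of elements equal to i)
Cumulative count: [0, 1, 2, 2, 3, 3, 3, 6, 6, 6, 6, 6, 6, 7, 7, 10]
Sorted: [1, 2, 4, 7, 7, 7, 13, 15, 15, 15]


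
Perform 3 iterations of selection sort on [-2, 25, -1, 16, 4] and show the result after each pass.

Pass 1: Select minimum -2 at index 0, swap -> [-2, 25, -1, 16, 4]
Pass 2: Select minimum -1 at index 2, swap -> [-2, -1, 25, 16, 4]
Pass 3: Select minimum 4 at index 4, swap -> [-2, -1, 4, 16, 25]


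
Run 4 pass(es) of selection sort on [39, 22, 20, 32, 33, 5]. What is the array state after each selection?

Pass 1: Select minimum 5 at index 5, swap -> [5, 22, 20, 32, 33, 39]
Pass 2: Select minimum 20 at index 2, swap -> [5, 20, 22, 32, 33, 39]
Pass 3: Select minimum 22 at index 2, swap -> [5, 20, 22, 32, 33, 39]
Pass 4: Select minimum 32 at index 3, swap -> [5, 20, 22, 32, 33, 39]


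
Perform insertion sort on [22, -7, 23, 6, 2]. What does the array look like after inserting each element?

First element 22 is already 'sorted'
Insert -7: shifted 1 elements -> [-7, 22, 23, 6, 2]
Insert 23: shifted 0 elements -> [-7, 22, 23, 6, 2]
Insert 6: shifted 2 elements -> [-7, 6, 22, 23, 2]
Insert 2: shifted 3 elements -> [-7, 2, 6, 22, 23]


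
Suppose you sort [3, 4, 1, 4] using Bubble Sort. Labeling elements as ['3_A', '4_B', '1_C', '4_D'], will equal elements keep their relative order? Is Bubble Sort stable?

Trace Bubble Sort on the labeled array (the key is the number; the letter only tracks identity):
  After pass 1: [3_A, 1_C, 4_B, 4_D]
  After pass 2: [1_C, 3_A, 4_B, 4_D]
  After pass 3: [1_C, 3_A, 4_B, 4_D] (no swaps, done)
Final order: [1_C, 3_A, 4_B, 4_D]
Equal keys:
  value 4: originally 4_B, 4_D; after sorting 4_B, 4_D -> order preserved
All equal keys kept their original relative order. Bubble Sort is stable: it only swaps adjacent elements when the left one is strictly greater, so equal keys never move past each other.
Answer: Stable


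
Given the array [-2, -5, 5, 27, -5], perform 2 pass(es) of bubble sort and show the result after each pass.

After pass 1: [-5, -2, 5, -5, 27] (2 swaps)
After pass 2: [-5, -2, -5, 5, 27] (1 swaps)
Total swaps: 3


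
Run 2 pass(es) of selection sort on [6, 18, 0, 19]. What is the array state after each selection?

Pass 1: Select minimum 0 at index 2, swap -> [0, 18, 6, 19]
Pass 2: Select minimum 6 at index 2, swap -> [0, 6, 18, 19]


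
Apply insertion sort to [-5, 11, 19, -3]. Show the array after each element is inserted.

First element -5 is already 'sorted'
Insert 11: shifted 0 elements -> [-5, 11, 19, -3]
Insert 19: shifted 0 elements -> [-5, 11, 19, -3]
Insert -3: shifted 2 elements -> [-5, -3, 11, 19]


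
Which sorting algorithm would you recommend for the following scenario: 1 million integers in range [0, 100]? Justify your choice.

Best choice: Counting sort
Reason: O(n + k) where k=100 is small; linear time beats O(n log n)


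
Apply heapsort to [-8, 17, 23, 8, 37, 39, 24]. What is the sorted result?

Build heap: [39, 37, 24, 8, 17, 23, -8]
Extract 39: [37, 17, 24, 8, -8, 23, 39]
Extract 37: [24, 17, 23, 8, -8, 37, 39]
Extract 24: [23, 17, -8, 8, 24, 37, 39]
Extract 23: [17, 8, -8, 23, 24, 37, 39]
Extract 17: [8, -8, 17, 23, 24, 37, 39]
Extract 8: [-8, 8, 17, 23, 24, 37, 39]


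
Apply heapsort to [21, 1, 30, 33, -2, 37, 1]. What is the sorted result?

Build heap: [37, 33, 30, 1, -2, 21, 1]
Extract 37: [33, 1, 30, 1, -2, 21, 37]
Extract 33: [30, 1, 21, 1, -2, 33, 37]
Extract 30: [21, 1, -2, 1, 30, 33, 37]
Extract 21: [1, 1, -2, 21, 30, 33, 37]
Extract 1: [1, -2, 1, 21, 30, 33, 37]
Extract 1: [-2, 1, 1, 21, 30, 33, 37]


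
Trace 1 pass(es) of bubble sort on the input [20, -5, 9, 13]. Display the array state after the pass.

After pass 1: [-5, 9, 13, 20] (3 swaps)
Total swaps: 3


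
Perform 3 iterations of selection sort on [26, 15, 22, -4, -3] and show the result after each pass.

Pass 1: Select minimum -4 at index 3, swap -> [-4, 15, 22, 26, -3]
Pass 2: Select minimum -3 at index 4, swap -> [-4, -3, 22, 26, 15]
Pass 3: Select minimum 15 at index 4, swap -> [-4, -3, 15, 26, 22]


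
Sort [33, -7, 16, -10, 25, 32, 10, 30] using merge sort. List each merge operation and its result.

Divide and conquer:
  Merge [33] + [-7] -> [-7, 33]
  Merge [16] + [-10] -> [-10, 16]
  Merge [-7, 33] + [-10, 16] -> [-10, -7, 16, 33]
  Merge [25] + [32] -> [25, 32]
  Merge [10] + [30] -> [10, 30]
  Merge [25, 32] + [10, 30] -> [10, 25, 30, 32]
  Merge [-10, -7, 16, 33] + [10, 25, 30, 32] -> [-10, -7, 10, 16, 25, 30, 32, 33]


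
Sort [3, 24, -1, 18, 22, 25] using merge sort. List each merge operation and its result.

Divide and conquer:
  Merge [24] + [-1] -> [-1, 24]
  Merge [3] + [-1, 24] -> [-1, 3, 24]
  Merge [22] + [25] -> [22, 25]
  Merge [18] + [22, 25] -> [18, 22, 25]
  Merge [-1, 3, 24] + [18, 22, 25] -> [-1, 3, 18, 22, 24, 25]


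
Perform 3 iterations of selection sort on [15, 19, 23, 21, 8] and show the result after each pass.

Pass 1: Select minimum 8 at index 4, swap -> [8, 19, 23, 21, 15]
Pass 2: Select minimum 15 at index 4, swap -> [8, 15, 23, 21, 19]
Pass 3: Select minimum 19 at index 4, swap -> [8, 15, 19, 21, 23]


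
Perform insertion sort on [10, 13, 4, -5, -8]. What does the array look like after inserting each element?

First element 10 is already 'sorted'
Insert 13: shifted 0 elements -> [10, 13, 4, -5, -8]
Insert 4: shifted 2 elements -> [4, 10, 13, -5, -8]
Insert -5: shifted 3 elements -> [-5, 4, 10, 13, -8]
Insert -8: shifted 4 elements -> [-8, -5, 4, 10, 13]


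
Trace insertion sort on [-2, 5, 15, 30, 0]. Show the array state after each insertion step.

First element -2 is already 'sorted'
Insert 5: shifted 0 elements -> [-2, 5, 15, 30, 0]
Insert 15: shifted 0 elements -> [-2, 5, 15, 30, 0]
Insert 30: shifted 0 elements -> [-2, 5, 15, 30, 0]
Insert 0: shifted 3 elements -> [-2, 0, 5, 15, 30]


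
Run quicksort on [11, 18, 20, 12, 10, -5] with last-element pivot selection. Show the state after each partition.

Partition 1: pivot=-5 at index 0 -> [-5, 18, 20, 12, 10, 11]
Partition 2: pivot=11 at index 2 -> [-5, 10, 11, 12, 18, 20]
Partition 3: pivot=20 at index 5 -> [-5, 10, 11, 12, 18, 20]
Partition 4: pivot=18 at index 4 -> [-5, 10, 11, 12, 18, 20]


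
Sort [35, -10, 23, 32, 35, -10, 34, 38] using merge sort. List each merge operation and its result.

Divide and conquer:
  Merge [35] + [-10] -> [-10, 35]
  Merge [23] + [32] -> [23, 32]
  Merge [-10, 35] + [23, 32] -> [-10, 23, 32, 35]
  Merge [35] + [-10] -> [-10, 35]
  Merge [34] + [38] -> [34, 38]
  Merge [-10, 35] + [34, 38] -> [-10, 34, 35, 38]
  Merge [-10, 23, 32, 35] + [-10, 34, 35, 38] -> [-10, -10, 23, 32, 34, 35, 35, 38]


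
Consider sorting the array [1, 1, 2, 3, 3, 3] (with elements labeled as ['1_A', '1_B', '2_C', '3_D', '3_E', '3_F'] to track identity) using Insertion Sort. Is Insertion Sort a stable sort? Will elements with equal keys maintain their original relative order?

Trace Insertion Sort on the labeled array (the key is the number; the letter only tracks identity):
  Insert 1_B at index 1: [1_A, 1_B, 2_C, 3_D, 3_E, 3_F]
  Insert 2_C at index 2: [1_A, 1_B, 2_C, 3_D, 3_E, 3_F]
  Insert 3_D at index 3: [1_A, 1_B, 2_C, 3_D, 3_E, 3_F]
  Insert 3_E at index 4: [1_A, 1_B, 2_C, 3_D, 3_E, 3_F]
  Insert 3_F at index 5: [1_A, 1_B, 2_C, 3_D, 3_E, 3_F]
Final order: [1_A, 1_B, 2_C, 3_D, 3_E, 3_F]
Equal keys:
  value 1: originally 1_A, 1_B; after sorting 1_A, 1_B -> order preserved
  value 3: originally 3_D, 3_E, 3_F; after sorting 3_D, 3_E, 3_F -> order preserved
All equal keys kept their original relative order. Insertion Sort is stable: elements are shifted only while they are strictly greater than the key, so a key is inserted after any equal elements already placed.
Answer: Stable


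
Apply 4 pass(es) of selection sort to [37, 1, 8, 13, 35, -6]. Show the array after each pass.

Pass 1: Select minimum -6 at index 5, swap -> [-6, 1, 8, 13, 35, 37]
Pass 2: Select minimum 1 at index 1, swap -> [-6, 1, 8, 13, 35, 37]
Pass 3: Select minimum 8 at index 2, swap -> [-6, 1, 8, 13, 35, 37]
Pass 4: Select minimum 13 at index 3, swap -> [-6, 1, 8, 13, 35, 37]


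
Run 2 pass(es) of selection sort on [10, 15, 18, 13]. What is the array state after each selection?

Pass 1: Select minimum 10 at index 0, swap -> [10, 15, 18, 13]
Pass 2: Select minimum 13 at index 3, swap -> [10, 13, 18, 15]


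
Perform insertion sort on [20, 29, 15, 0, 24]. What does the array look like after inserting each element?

First element 20 is already 'sorted'
Insert 29: shifted 0 elements -> [20, 29, 15, 0, 24]
Insert 15: shifted 2 elements -> [15, 20, 29, 0, 24]
Insert 0: shifted 3 elements -> [0, 15, 20, 29, 24]
Insert 24: shifted 1 elements -> [0, 15, 20, 24, 29]


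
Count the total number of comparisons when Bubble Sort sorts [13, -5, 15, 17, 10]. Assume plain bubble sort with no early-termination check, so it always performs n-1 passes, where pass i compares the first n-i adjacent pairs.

Pass 1: compare adjacent pairs (0,1)..(3,4) = 4 comparison(s), 2 swap(s) -> [-5, 13, 15, 10, 17]
Pass 2: compare adjacent pairs (0,1)..(2,3) = 3 comparison(s), 1 swap(s) -> [-5, 13, 10, 15, 17]
Pass 3: compare adjacent pairs (0,1)..(1,2) = 2 comparison(s), 1 swap(s) -> [-5, 10, 13, 15, 17]
Pass 4: compare adjacent pairs (0,1)..(0,1) = 1 comparison(s), 0 swap(s) -> [-5, 10, 13, 15, 17]
Total comparisons: 4 + 3 + 2 + 1 = 10


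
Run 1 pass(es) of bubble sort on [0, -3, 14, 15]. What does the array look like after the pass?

After pass 1: [-3, 0, 14, 15] (1 swaps)
Total swaps: 1


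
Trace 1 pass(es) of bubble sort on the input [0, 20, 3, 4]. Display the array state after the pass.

After pass 1: [0, 3, 4, 20] (2 swaps)
Total swaps: 2


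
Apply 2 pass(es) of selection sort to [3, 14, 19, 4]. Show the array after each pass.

Pass 1: Select minimum 3 at index 0, swap -> [3, 14, 19, 4]
Pass 2: Select minimum 4 at index 3, swap -> [3, 4, 19, 14]


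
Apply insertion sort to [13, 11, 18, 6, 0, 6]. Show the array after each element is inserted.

First element 13 is already 'sorted'
Insert 11: shifted 1 elements -> [11, 13, 18, 6, 0, 6]
Insert 18: shifted 0 elements -> [11, 13, 18, 6, 0, 6]
Insert 6: shifted 3 elements -> [6, 11, 13, 18, 0, 6]
Insert 0: shifted 4 elements -> [0, 6, 11, 13, 18, 6]
Insert 6: shifted 3 elements -> [0, 6, 6, 11, 13, 18]


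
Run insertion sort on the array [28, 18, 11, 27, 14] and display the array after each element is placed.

First element 28 is already 'sorted'
Insert 18: shifted 1 elements -> [18, 28, 11, 27, 14]
Insert 11: shifted 2 elements -> [11, 18, 28, 27, 14]
Insert 27: shifted 1 elements -> [11, 18, 27, 28, 14]
Insert 14: shifted 3 elements -> [11, 14, 18, 27, 28]


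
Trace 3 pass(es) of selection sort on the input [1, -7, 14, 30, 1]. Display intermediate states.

Pass 1: Select minimum -7 at index 1, swap -> [-7, 1, 14, 30, 1]
Pass 2: Select minimum 1 at index 1, swap -> [-7, 1, 14, 30, 1]
Pass 3: Select minimum 1 at index 4, swap -> [-7, 1, 1, 30, 14]


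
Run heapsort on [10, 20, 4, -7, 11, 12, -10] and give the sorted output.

Build heap: [20, 11, 12, -7, 10, 4, -10]
Extract 20: [12, 11, 4, -7, 10, -10, 20]
Extract 12: [11, 10, 4, -7, -10, 12, 20]
Extract 11: [10, -7, 4, -10, 11, 12, 20]
Extract 10: [4, -7, -10, 10, 11, 12, 20]
Extract 4: [-7, -10, 4, 10, 11, 12, 20]
Extract -7: [-10, -7, 4, 10, 11, 12, 20]


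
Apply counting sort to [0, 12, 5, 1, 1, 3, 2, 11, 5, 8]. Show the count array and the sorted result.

Count array: [1, 2, 1, 1, 0, 2, 0, 0, 1, 0, 0, 1, 1]
(count[i] = number of elements equal to i)
Cumulative count: [1, 3, 4, 5, 5, 7, 7, 7, 8, 8, 8, 9, 10]
Sorted: [0, 1, 1, 2, 3, 5, 5, 8, 11, 12]


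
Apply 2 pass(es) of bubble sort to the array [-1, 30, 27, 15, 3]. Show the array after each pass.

After pass 1: [-1, 27, 15, 3, 30] (3 swaps)
After pass 2: [-1, 15, 3, 27, 30] (2 swaps)
Total swaps: 5


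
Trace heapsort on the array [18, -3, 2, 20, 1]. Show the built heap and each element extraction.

Build heap: [20, 18, 2, -3, 1]
Extract 20: [18, 1, 2, -3, 20]
Extract 18: [2, 1, -3, 18, 20]
Extract 2: [1, -3, 2, 18, 20]
Extract 1: [-3, 1, 2, 18, 20]


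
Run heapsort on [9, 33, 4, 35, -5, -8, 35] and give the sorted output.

Build heap: [35, 33, 35, 9, -5, -8, 4]
Extract 35: [35, 33, 4, 9, -5, -8, 35]
Extract 35: [33, 9, 4, -8, -5, 35, 35]
Extract 33: [9, -5, 4, -8, 33, 35, 35]
Extract 9: [4, -5, -8, 9, 33, 35, 35]
Extract 4: [-5, -8, 4, 9, 33, 35, 35]
Extract -5: [-8, -5, 4, 9, 33, 35, 35]


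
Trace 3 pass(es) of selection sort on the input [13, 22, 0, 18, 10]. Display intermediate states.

Pass 1: Select minimum 0 at index 2, swap -> [0, 22, 13, 18, 10]
Pass 2: Select minimum 10 at index 4, swap -> [0, 10, 13, 18, 22]
Pass 3: Select minimum 13 at index 2, swap -> [0, 10, 13, 18, 22]


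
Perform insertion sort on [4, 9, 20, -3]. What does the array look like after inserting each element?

First element 4 is already 'sorted'
Insert 9: shifted 0 elements -> [4, 9, 20, -3]
Insert 20: shifted 0 elements -> [4, 9, 20, -3]
Insert -3: shifted 3 elements -> [-3, 4, 9, 20]


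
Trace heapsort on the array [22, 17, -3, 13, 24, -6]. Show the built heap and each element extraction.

Build heap: [24, 22, -3, 13, 17, -6]
Extract 24: [22, 17, -3, 13, -6, 24]
Extract 22: [17, 13, -3, -6, 22, 24]
Extract 17: [13, -6, -3, 17, 22, 24]
Extract 13: [-3, -6, 13, 17, 22, 24]
Extract -3: [-6, -3, 13, 17, 22, 24]


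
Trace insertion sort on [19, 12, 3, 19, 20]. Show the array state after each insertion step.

First element 19 is already 'sorted'
Insert 12: shifted 1 elements -> [12, 19, 3, 19, 20]
Insert 3: shifted 2 elements -> [3, 12, 19, 19, 20]
Insert 19: shifted 0 elements -> [3, 12, 19, 19, 20]
Insert 20: shifted 0 elements -> [3, 12, 19, 19, 20]


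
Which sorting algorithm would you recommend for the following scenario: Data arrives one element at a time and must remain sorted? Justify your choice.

Best choice: Insertion sort
Reason: Insertion sort naturally handles online/streaming input by inserting each new element into sorted position


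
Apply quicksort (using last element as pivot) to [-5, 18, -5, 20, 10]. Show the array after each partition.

Partition 1: pivot=10 at index 2 -> [-5, -5, 10, 20, 18]
Partition 2: pivot=-5 at index 1 -> [-5, -5, 10, 20, 18]
Partition 3: pivot=18 at index 3 -> [-5, -5, 10, 18, 20]


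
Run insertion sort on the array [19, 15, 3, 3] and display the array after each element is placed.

First element 19 is already 'sorted'
Insert 15: shifted 1 elements -> [15, 19, 3, 3]
Insert 3: shifted 2 elements -> [3, 15, 19, 3]
Insert 3: shifted 2 elements -> [3, 3, 15, 19]


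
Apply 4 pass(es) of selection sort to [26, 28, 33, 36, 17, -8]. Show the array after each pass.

Pass 1: Select minimum -8 at index 5, swap -> [-8, 28, 33, 36, 17, 26]
Pass 2: Select minimum 17 at index 4, swap -> [-8, 17, 33, 36, 28, 26]
Pass 3: Select minimum 26 at index 5, swap -> [-8, 17, 26, 36, 28, 33]
Pass 4: Select minimum 28 at index 4, swap -> [-8, 17, 26, 28, 36, 33]


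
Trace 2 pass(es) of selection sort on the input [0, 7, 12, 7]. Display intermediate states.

Pass 1: Select minimum 0 at index 0, swap -> [0, 7, 12, 7]
Pass 2: Select minimum 7 at index 1, swap -> [0, 7, 12, 7]


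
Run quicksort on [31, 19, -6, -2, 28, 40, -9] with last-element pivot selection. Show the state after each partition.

Partition 1: pivot=-9 at index 0 -> [-9, 19, -6, -2, 28, 40, 31]
Partition 2: pivot=31 at index 5 -> [-9, 19, -6, -2, 28, 31, 40]
Partition 3: pivot=28 at index 4 -> [-9, 19, -6, -2, 28, 31, 40]
Partition 4: pivot=-2 at index 2 -> [-9, -6, -2, 19, 28, 31, 40]


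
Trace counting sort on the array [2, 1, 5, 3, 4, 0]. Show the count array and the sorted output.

Count array: [1, 1, 1, 1, 1, 1]
(count[i] = number of elements equal to i)
Cumulative count: [1, 2, 3, 4, 5, 6]
Sorted: [0, 1, 2, 3, 4, 5]


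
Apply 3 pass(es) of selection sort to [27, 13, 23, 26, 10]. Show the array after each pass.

Pass 1: Select minimum 10 at index 4, swap -> [10, 13, 23, 26, 27]
Pass 2: Select minimum 13 at index 1, swap -> [10, 13, 23, 26, 27]
Pass 3: Select minimum 23 at index 2, swap -> [10, 13, 23, 26, 27]


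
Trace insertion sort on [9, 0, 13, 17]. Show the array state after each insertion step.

First element 9 is already 'sorted'
Insert 0: shifted 1 elements -> [0, 9, 13, 17]
Insert 13: shifted 0 elements -> [0, 9, 13, 17]
Insert 17: shifted 0 elements -> [0, 9, 13, 17]


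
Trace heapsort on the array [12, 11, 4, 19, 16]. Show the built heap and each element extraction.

Build heap: [19, 16, 4, 11, 12]
Extract 19: [16, 12, 4, 11, 19]
Extract 16: [12, 11, 4, 16, 19]
Extract 12: [11, 4, 12, 16, 19]
Extract 11: [4, 11, 12, 16, 19]


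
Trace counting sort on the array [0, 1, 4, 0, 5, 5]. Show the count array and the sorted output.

Count array: [2, 1, 0, 0, 1, 2]
(count[i] = number of elements equal to i)
Cumulative count: [2, 3, 3, 3, 4, 6]
Sorted: [0, 0, 1, 4, 5, 5]


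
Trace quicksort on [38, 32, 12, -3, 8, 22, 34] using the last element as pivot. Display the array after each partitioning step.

Partition 1: pivot=34 at index 5 -> [32, 12, -3, 8, 22, 34, 38]
Partition 2: pivot=22 at index 3 -> [12, -3, 8, 22, 32, 34, 38]
Partition 3: pivot=8 at index 1 -> [-3, 8, 12, 22, 32, 34, 38]


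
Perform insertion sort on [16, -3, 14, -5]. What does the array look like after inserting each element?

First element 16 is already 'sorted'
Insert -3: shifted 1 elements -> [-3, 16, 14, -5]
Insert 14: shifted 1 elements -> [-3, 14, 16, -5]
Insert -5: shifted 3 elements -> [-5, -3, 14, 16]


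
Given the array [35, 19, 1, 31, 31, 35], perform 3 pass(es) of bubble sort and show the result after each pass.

After pass 1: [19, 1, 31, 31, 35, 35] (4 swaps)
After pass 2: [1, 19, 31, 31, 35, 35] (1 swaps)
After pass 3: [1, 19, 31, 31, 35, 35] (0 swaps)
Total swaps: 5


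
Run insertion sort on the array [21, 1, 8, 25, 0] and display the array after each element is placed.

First element 21 is already 'sorted'
Insert 1: shifted 1 elements -> [1, 21, 8, 25, 0]
Insert 8: shifted 1 elements -> [1, 8, 21, 25, 0]
Insert 25: shifted 0 elements -> [1, 8, 21, 25, 0]
Insert 0: shifted 4 elements -> [0, 1, 8, 21, 25]


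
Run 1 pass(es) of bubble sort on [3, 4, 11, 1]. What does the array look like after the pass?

After pass 1: [3, 4, 1, 11] (1 swaps)
Total swaps: 1


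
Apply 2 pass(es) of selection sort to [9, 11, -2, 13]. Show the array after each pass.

Pass 1: Select minimum -2 at index 2, swap -> [-2, 11, 9, 13]
Pass 2: Select minimum 9 at index 2, swap -> [-2, 9, 11, 13]


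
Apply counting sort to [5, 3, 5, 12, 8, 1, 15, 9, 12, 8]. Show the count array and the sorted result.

Count array: [0, 1, 0, 1, 0, 2, 0, 0, 2, 1, 0, 0, 2, 0, 0, 1]
(count[i] = number of elements equal to i)
Cumulative count: [0, 1, 1, 2, 2, 4, 4, 4, 6, 7, 7, 7, 9, 9, 9, 10]
Sorted: [1, 3, 5, 5, 8, 8, 9, 12, 12, 15]


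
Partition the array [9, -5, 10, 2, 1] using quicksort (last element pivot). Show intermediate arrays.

Partition 1: pivot=1 at index 1 -> [-5, 1, 10, 2, 9]
Partition 2: pivot=9 at index 3 -> [-5, 1, 2, 9, 10]


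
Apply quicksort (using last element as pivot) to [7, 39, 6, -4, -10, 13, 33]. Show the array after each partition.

Partition 1: pivot=33 at index 5 -> [7, 6, -4, -10, 13, 33, 39]
Partition 2: pivot=13 at index 4 -> [7, 6, -4, -10, 13, 33, 39]
Partition 3: pivot=-10 at index 0 -> [-10, 6, -4, 7, 13, 33, 39]
Partition 4: pivot=7 at index 3 -> [-10, 6, -4, 7, 13, 33, 39]
Partition 5: pivot=-4 at index 1 -> [-10, -4, 6, 7, 13, 33, 39]


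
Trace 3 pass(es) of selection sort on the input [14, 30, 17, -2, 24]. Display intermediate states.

Pass 1: Select minimum -2 at index 3, swap -> [-2, 30, 17, 14, 24]
Pass 2: Select minimum 14 at index 3, swap -> [-2, 14, 17, 30, 24]
Pass 3: Select minimum 17 at index 2, swap -> [-2, 14, 17, 30, 24]


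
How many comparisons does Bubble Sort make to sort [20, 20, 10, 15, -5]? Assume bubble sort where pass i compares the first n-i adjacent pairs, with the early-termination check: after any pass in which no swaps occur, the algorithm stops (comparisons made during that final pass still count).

Pass 1: compare adjacent pairs (0,1)..(3,4) = 4 comparison(s), 3 swap(s) -> [20, 10, 15, -5, 20]
Pass 2: compare adjacent pairs (0,1)..(2,3) = 3 comparison(s), 3 swap(s) -> [10, 15, -5, 20, 20]
Pass 3: compare adjacent pairs (0,1)..(1,2) = 2 comparison(s), 1 swap(s) -> [10, -5, 15, 20, 20]
Pass 4: compare adjacent pairs (0,1)..(0,1) = 1 comparison(s), 1 swap(s) -> [-5, 10, 15, 20, 20]
Every pass made at least one swap, so all n-1 passes run.
Total comparisons: 4 + 3 + 2 + 1 = 10


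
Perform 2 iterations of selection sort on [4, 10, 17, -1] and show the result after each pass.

Pass 1: Select minimum -1 at index 3, swap -> [-1, 10, 17, 4]
Pass 2: Select minimum 4 at index 3, swap -> [-1, 4, 17, 10]


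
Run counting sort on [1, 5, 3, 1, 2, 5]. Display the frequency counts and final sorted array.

Count array: [0, 2, 1, 1, 0, 2]
(count[i] = number of elements equal to i)
Cumulative count: [0, 2, 3, 4, 4, 6]
Sorted: [1, 1, 2, 3, 5, 5]


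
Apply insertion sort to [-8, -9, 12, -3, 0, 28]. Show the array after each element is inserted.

First element -8 is already 'sorted'
Insert -9: shifted 1 elements -> [-9, -8, 12, -3, 0, 28]
Insert 12: shifted 0 elements -> [-9, -8, 12, -3, 0, 28]
Insert -3: shifted 1 elements -> [-9, -8, -3, 12, 0, 28]
Insert 0: shifted 1 elements -> [-9, -8, -3, 0, 12, 28]
Insert 28: shifted 0 elements -> [-9, -8, -3, 0, 12, 28]


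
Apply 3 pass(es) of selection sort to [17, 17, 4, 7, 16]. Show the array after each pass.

Pass 1: Select minimum 4 at index 2, swap -> [4, 17, 17, 7, 16]
Pass 2: Select minimum 7 at index 3, swap -> [4, 7, 17, 17, 16]
Pass 3: Select minimum 16 at index 4, swap -> [4, 7, 16, 17, 17]


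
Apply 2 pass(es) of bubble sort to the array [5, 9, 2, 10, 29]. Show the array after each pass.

After pass 1: [5, 2, 9, 10, 29] (1 swaps)
After pass 2: [2, 5, 9, 10, 29] (1 swaps)
Total swaps: 2


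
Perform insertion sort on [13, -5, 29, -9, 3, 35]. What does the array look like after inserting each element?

First element 13 is already 'sorted'
Insert -5: shifted 1 elements -> [-5, 13, 29, -9, 3, 35]
Insert 29: shifted 0 elements -> [-5, 13, 29, -9, 3, 35]
Insert -9: shifted 3 elements -> [-9, -5, 13, 29, 3, 35]
Insert 3: shifted 2 elements -> [-9, -5, 3, 13, 29, 35]
Insert 35: shifted 0 elements -> [-9, -5, 3, 13, 29, 35]


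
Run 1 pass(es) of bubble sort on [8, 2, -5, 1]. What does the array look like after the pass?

After pass 1: [2, -5, 1, 8] (3 swaps)
Total swaps: 3


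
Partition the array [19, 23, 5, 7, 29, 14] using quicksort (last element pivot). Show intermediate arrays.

Partition 1: pivot=14 at index 2 -> [5, 7, 14, 23, 29, 19]
Partition 2: pivot=7 at index 1 -> [5, 7, 14, 23, 29, 19]
Partition 3: pivot=19 at index 3 -> [5, 7, 14, 19, 29, 23]
Partition 4: pivot=23 at index 4 -> [5, 7, 14, 19, 23, 29]


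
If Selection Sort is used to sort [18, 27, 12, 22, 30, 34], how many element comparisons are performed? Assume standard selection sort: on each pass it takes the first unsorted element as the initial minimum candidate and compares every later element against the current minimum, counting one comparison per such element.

Pass 1: scan indices 1..5 for the minimum = 5 comparison(s); min is 12, place at index 0 -> [12, 27, 18, 22, 30, 34]
Pass 2: scan indices 2..5 for the minimum = 4 comparison(s); min is 18, place at index 1 -> [12, 18, 27, 22, 30, 34]
Pass 3: scan indices 3..5 for the minimum = 3 comparison(s); min is 22, place at index 2 -> [12, 18, 22, 27, 30, 34]
Pass 4: scan indices 4..5 for the minimum = 2 comparison(s); min is 27, place at index 3 -> [12, 18, 22, 27, 30, 34]
Pass 5: scan indices 5..5 for the minimum = 1 comparison(s); min is 30, place at index 4 -> [12, 18, 22, 27, 30, 34]
Selection sort always scans the whole unsorted suffix, so the count is (n-1) + (n-2) + ... + 1 = n(n-1)/2 = 6*5/2 = 15 regardless of the input order.
Total comparisons: 5 + 4 + 3 + 2 + 1 = 15


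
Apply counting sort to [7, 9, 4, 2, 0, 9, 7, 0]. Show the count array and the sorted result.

Count array: [2, 0, 1, 0, 1, 0, 0, 2, 0, 2]
(count[i] = number of elements equal to i)
Cumulative count: [2, 2, 3, 3, 4, 4, 4, 6, 6, 8]
Sorted: [0, 0, 2, 4, 7, 7, 9, 9]


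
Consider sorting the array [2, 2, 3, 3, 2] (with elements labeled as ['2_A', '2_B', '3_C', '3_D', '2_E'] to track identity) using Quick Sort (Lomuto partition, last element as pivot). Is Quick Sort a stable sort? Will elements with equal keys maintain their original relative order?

Trace Quick Sort on the labeled array (the key is the number; the letter only tracks identity):
  Partition indices 0..4 around pivot 2_E -> [2_A, 2_B, 2_E, 3_D, 3_C]
  Partition indices 0..1 around pivot 2_B -> [2_A, 2_B, 2_E, 3_D, 3_C]
  Partition indices 3..4 around pivot 3_C -> [2_A, 2_B, 2_E, 3_D, 3_C]
Final order: [2_A, 2_B, 2_E, 3_D, 3_C]
Equal keys:
  value 2: originally 2_A, 2_B, 2_E; after sorting 2_A, 2_B, 2_E -> order preserved
  value 3: originally 3_C, 3_D; after sorting 3_D, 3_C -> order changed
Equal keys were reordered, so Quick Sort is not stable: partition swaps elements across long distances and can reorder equal keys. (One such input is enough; an unstable sort may happen to preserve order on other inputs, but it gives no guarantee.)
Answer: Not stable


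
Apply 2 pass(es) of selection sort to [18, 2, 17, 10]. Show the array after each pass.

Pass 1: Select minimum 2 at index 1, swap -> [2, 18, 17, 10]
Pass 2: Select minimum 10 at index 3, swap -> [2, 10, 17, 18]


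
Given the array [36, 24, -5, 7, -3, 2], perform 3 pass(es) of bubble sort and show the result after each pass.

After pass 1: [24, -5, 7, -3, 2, 36] (5 swaps)
After pass 2: [-5, 7, -3, 2, 24, 36] (4 swaps)
After pass 3: [-5, -3, 2, 7, 24, 36] (2 swaps)
Total swaps: 11


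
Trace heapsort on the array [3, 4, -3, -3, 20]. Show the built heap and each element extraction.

Build heap: [20, 4, -3, -3, 3]
Extract 20: [4, 3, -3, -3, 20]
Extract 4: [3, -3, -3, 4, 20]
Extract 3: [-3, -3, 3, 4, 20]
Extract -3: [-3, -3, 3, 4, 20]


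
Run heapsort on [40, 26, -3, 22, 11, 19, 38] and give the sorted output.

Build heap: [40, 26, 38, 22, 11, 19, -3]
Extract 40: [38, 26, 19, 22, 11, -3, 40]
Extract 38: [26, 22, 19, -3, 11, 38, 40]
Extract 26: [22, 11, 19, -3, 26, 38, 40]
Extract 22: [19, 11, -3, 22, 26, 38, 40]
Extract 19: [11, -3, 19, 22, 26, 38, 40]
Extract 11: [-3, 11, 19, 22, 26, 38, 40]


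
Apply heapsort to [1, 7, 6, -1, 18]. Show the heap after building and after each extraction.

Build heap: [18, 7, 6, -1, 1]
Extract 18: [7, 1, 6, -1, 18]
Extract 7: [6, 1, -1, 7, 18]
Extract 6: [1, -1, 6, 7, 18]
Extract 1: [-1, 1, 6, 7, 18]


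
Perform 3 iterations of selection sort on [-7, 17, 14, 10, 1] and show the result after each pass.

Pass 1: Select minimum -7 at index 0, swap -> [-7, 17, 14, 10, 1]
Pass 2: Select minimum 1 at index 4, swap -> [-7, 1, 14, 10, 17]
Pass 3: Select minimum 10 at index 3, swap -> [-7, 1, 10, 14, 17]


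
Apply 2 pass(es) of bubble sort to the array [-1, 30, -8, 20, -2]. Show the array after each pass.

After pass 1: [-1, -8, 20, -2, 30] (3 swaps)
After pass 2: [-8, -1, -2, 20, 30] (2 swaps)
Total swaps: 5


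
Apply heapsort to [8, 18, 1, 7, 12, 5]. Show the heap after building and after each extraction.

Build heap: [18, 12, 5, 7, 8, 1]
Extract 18: [12, 8, 5, 7, 1, 18]
Extract 12: [8, 7, 5, 1, 12, 18]
Extract 8: [7, 1, 5, 8, 12, 18]
Extract 7: [5, 1, 7, 8, 12, 18]
Extract 5: [1, 5, 7, 8, 12, 18]


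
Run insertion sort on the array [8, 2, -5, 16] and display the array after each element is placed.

First element 8 is already 'sorted'
Insert 2: shifted 1 elements -> [2, 8, -5, 16]
Insert -5: shifted 2 elements -> [-5, 2, 8, 16]
Insert 16: shifted 0 elements -> [-5, 2, 8, 16]


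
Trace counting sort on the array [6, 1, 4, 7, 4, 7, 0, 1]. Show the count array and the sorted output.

Count array: [1, 2, 0, 0, 2, 0, 1, 2]
(count[i] = number of elements equal to i)
Cumulative count: [1, 3, 3, 3, 5, 5, 6, 8]
Sorted: [0, 1, 1, 4, 4, 6, 7, 7]


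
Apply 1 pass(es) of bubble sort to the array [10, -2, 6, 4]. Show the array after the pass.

After pass 1: [-2, 6, 4, 10] (3 swaps)
Total swaps: 3


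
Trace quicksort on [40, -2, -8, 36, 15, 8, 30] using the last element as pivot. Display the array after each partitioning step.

Partition 1: pivot=30 at index 4 -> [-2, -8, 15, 8, 30, 36, 40]
Partition 2: pivot=8 at index 2 -> [-2, -8, 8, 15, 30, 36, 40]
Partition 3: pivot=-8 at index 0 -> [-8, -2, 8, 15, 30, 36, 40]
Partition 4: pivot=40 at index 6 -> [-8, -2, 8, 15, 30, 36, 40]


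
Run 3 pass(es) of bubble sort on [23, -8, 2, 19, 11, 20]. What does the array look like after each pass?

After pass 1: [-8, 2, 19, 11, 20, 23] (5 swaps)
After pass 2: [-8, 2, 11, 19, 20, 23] (1 swaps)
After pass 3: [-8, 2, 11, 19, 20, 23] (0 swaps)
Total swaps: 6


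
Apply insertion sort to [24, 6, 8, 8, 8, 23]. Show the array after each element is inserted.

First element 24 is already 'sorted'
Insert 6: shifted 1 elements -> [6, 24, 8, 8, 8, 23]
Insert 8: shifted 1 elements -> [6, 8, 24, 8, 8, 23]
Insert 8: shifted 1 elements -> [6, 8, 8, 24, 8, 23]
Insert 8: shifted 1 elements -> [6, 8, 8, 8, 24, 23]
Insert 23: shifted 1 elements -> [6, 8, 8, 8, 23, 24]


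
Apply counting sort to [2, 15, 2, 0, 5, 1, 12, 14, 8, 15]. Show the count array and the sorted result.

Count array: [1, 1, 2, 0, 0, 1, 0, 0, 1, 0, 0, 0, 1, 0, 1, 2]
(count[i] = number of elements equal to i)
Cumulative count: [1, 2, 4, 4, 4, 5, 5, 5, 6, 6, 6, 6, 7, 7, 8, 10]
Sorted: [0, 1, 2, 2, 5, 8, 12, 14, 15, 15]


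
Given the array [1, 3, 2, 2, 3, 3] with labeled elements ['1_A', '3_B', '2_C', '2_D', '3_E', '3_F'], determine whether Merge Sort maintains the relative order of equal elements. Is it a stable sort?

Trace Merge Sort on the labeled array (the key is the number; the letter only tracks identity):
  Merge [3_B] + [2_C] -> [2_C, 3_B]
  Merge [1_A] + [2_C, 3_B] -> [1_A, 2_C, 3_B]
  Merge [3_E] + [3_F] -> [3_E, 3_F]
  Merge [2_D] + [3_E, 3_F] -> [2_D, 3_E, 3_F]
  Merge [1_A, 2_C, 3_B] + [2_D, 3_E, 3_F] -> [1_A, 2_C, 2_D, 3_B, 3_E, 3_F]
Final order: [1_A, 2_C, 2_D, 3_B, 3_E, 3_F]
Equal keys:
  value 2: originally 2_C, 2_D; after sorting 2_C, 2_D -> order preserved
  value 3: originally 3_B, 3_E, 3_F; after sorting 3_B, 3_E, 3_F -> order preserved
All equal keys kept their original relative order. Merge Sort is stable: when the heads of the two halves are equal the merge takes from the left half first.
Answer: Stable


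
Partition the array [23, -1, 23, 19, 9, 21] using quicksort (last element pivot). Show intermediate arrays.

Partition 1: pivot=21 at index 3 -> [-1, 19, 9, 21, 23, 23]
Partition 2: pivot=9 at index 1 -> [-1, 9, 19, 21, 23, 23]
Partition 3: pivot=23 at index 5 -> [-1, 9, 19, 21, 23, 23]


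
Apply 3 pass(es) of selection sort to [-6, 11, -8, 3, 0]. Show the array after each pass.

Pass 1: Select minimum -8 at index 2, swap -> [-8, 11, -6, 3, 0]
Pass 2: Select minimum -6 at index 2, swap -> [-8, -6, 11, 3, 0]
Pass 3: Select minimum 0 at index 4, swap -> [-8, -6, 0, 3, 11]


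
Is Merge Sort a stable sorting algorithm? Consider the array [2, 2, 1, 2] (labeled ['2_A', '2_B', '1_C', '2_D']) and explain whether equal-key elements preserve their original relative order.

Trace Merge Sort on the labeled array (the key is the number; the letter only tracks identity):
  Merge [2_A] + [2_B] -> [2_A, 2_B]
  Merge [1_C] + [2_D] -> [1_C, 2_D]
  Merge [2_A, 2_B] + [1_C, 2_D] -> [1_C, 2_A, 2_B, 2_D]
Final order: [1_C, 2_A, 2_B, 2_D]
Equal keys:
  value 2: originally 2_A, 2_B, 2_D; after sorting 2_A, 2_B, 2_D -> order preserved
All equal keys kept their original relative order. Merge Sort is stable: when the heads of the two halves are equal the merge takes from the left half first.
Answer: Stable


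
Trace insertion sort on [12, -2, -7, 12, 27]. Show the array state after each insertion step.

First element 12 is already 'sorted'
Insert -2: shifted 1 elements -> [-2, 12, -7, 12, 27]
Insert -7: shifted 2 elements -> [-7, -2, 12, 12, 27]
Insert 12: shifted 0 elements -> [-7, -2, 12, 12, 27]
Insert 27: shifted 0 elements -> [-7, -2, 12, 12, 27]


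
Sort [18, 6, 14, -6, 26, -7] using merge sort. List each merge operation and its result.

Divide and conquer:
  Merge [6] + [14] -> [6, 14]
  Merge [18] + [6, 14] -> [6, 14, 18]
  Merge [26] + [-7] -> [-7, 26]
  Merge [-6] + [-7, 26] -> [-7, -6, 26]
  Merge [6, 14, 18] + [-7, -6, 26] -> [-7, -6, 6, 14, 18, 26]


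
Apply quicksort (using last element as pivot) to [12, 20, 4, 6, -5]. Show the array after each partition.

Partition 1: pivot=-5 at index 0 -> [-5, 20, 4, 6, 12]
Partition 2: pivot=12 at index 3 -> [-5, 4, 6, 12, 20]
Partition 3: pivot=6 at index 2 -> [-5, 4, 6, 12, 20]


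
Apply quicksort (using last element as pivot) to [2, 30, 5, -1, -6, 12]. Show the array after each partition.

Partition 1: pivot=12 at index 4 -> [2, 5, -1, -6, 12, 30]
Partition 2: pivot=-6 at index 0 -> [-6, 5, -1, 2, 12, 30]
Partition 3: pivot=2 at index 2 -> [-6, -1, 2, 5, 12, 30]


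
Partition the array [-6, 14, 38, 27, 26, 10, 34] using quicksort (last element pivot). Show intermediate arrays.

Partition 1: pivot=34 at index 5 -> [-6, 14, 27, 26, 10, 34, 38]
Partition 2: pivot=10 at index 1 -> [-6, 10, 27, 26, 14, 34, 38]
Partition 3: pivot=14 at index 2 -> [-6, 10, 14, 26, 27, 34, 38]
Partition 4: pivot=27 at index 4 -> [-6, 10, 14, 26, 27, 34, 38]


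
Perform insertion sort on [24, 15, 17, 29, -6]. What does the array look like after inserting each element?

First element 24 is already 'sorted'
Insert 15: shifted 1 elements -> [15, 24, 17, 29, -6]
Insert 17: shifted 1 elements -> [15, 17, 24, 29, -6]
Insert 29: shifted 0 elements -> [15, 17, 24, 29, -6]
Insert -6: shifted 4 elements -> [-6, 15, 17, 24, 29]


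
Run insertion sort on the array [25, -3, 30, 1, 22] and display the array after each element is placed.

First element 25 is already 'sorted'
Insert -3: shifted 1 elements -> [-3, 25, 30, 1, 22]
Insert 30: shifted 0 elements -> [-3, 25, 30, 1, 22]
Insert 1: shifted 2 elements -> [-3, 1, 25, 30, 22]
Insert 22: shifted 2 elements -> [-3, 1, 22, 25, 30]


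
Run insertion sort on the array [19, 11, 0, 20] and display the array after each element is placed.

First element 19 is already 'sorted'
Insert 11: shifted 1 elements -> [11, 19, 0, 20]
Insert 0: shifted 2 elements -> [0, 11, 19, 20]
Insert 20: shifted 0 elements -> [0, 11, 19, 20]


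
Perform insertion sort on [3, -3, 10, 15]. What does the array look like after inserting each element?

First element 3 is already 'sorted'
Insert -3: shifted 1 elements -> [-3, 3, 10, 15]
Insert 10: shifted 0 elements -> [-3, 3, 10, 15]
Insert 15: shifted 0 elements -> [-3, 3, 10, 15]


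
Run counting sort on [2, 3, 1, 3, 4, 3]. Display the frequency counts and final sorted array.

Count array: [0, 1, 1, 3, 1]
(count[i] = number of elements equal to i)
Cumulative count: [0, 1, 2, 5, 6]
Sorted: [1, 2, 3, 3, 3, 4]


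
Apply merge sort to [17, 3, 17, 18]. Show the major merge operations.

Divide and conquer:
  Merge [17] + [3] -> [3, 17]
  Merge [17] + [18] -> [17, 18]
  Merge [3, 17] + [17, 18] -> [3, 17, 17, 18]


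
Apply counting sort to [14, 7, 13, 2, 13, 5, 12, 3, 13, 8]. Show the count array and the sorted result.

Count array: [0, 0, 1, 1, 0, 1, 0, 1, 1, 0, 0, 0, 1, 3, 1]
(count[i] = number of elements equal to i)
Cumulative count: [0, 0, 1, 2, 2, 3, 3, 4, 5, 5, 5, 5, 6, 9, 10]
Sorted: [2, 3, 5, 7, 8, 12, 13, 13, 13, 14]


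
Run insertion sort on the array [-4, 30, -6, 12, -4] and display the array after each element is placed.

First element -4 is already 'sorted'
Insert 30: shifted 0 elements -> [-4, 30, -6, 12, -4]
Insert -6: shifted 2 elements -> [-6, -4, 30, 12, -4]
Insert 12: shifted 1 elements -> [-6, -4, 12, 30, -4]
Insert -4: shifted 2 elements -> [-6, -4, -4, 12, 30]


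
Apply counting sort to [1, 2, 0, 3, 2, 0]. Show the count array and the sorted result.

Count array: [2, 1, 2, 1]
(count[i] = number of elements equal to i)
Cumulative count: [2, 3, 5, 6]
Sorted: [0, 0, 1, 2, 2, 3]


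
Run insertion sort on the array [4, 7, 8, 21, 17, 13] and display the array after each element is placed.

First element 4 is already 'sorted'
Insert 7: shifted 0 elements -> [4, 7, 8, 21, 17, 13]
Insert 8: shifted 0 elements -> [4, 7, 8, 21, 17, 13]
Insert 21: shifted 0 elements -> [4, 7, 8, 21, 17, 13]
Insert 17: shifted 1 elements -> [4, 7, 8, 17, 21, 13]
Insert 13: shifted 2 elements -> [4, 7, 8, 13, 17, 21]


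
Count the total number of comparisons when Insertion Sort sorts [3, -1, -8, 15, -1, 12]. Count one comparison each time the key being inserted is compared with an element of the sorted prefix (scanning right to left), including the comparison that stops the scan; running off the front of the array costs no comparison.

Insert -1: 3 > -1 (shift), reached front = 1 comparison(s) -> [-1, 3, -8, 15, -1, 12]
Insert -8: 3 > -8 (shift), -1 > -8 (shift), reached front = 2 comparison(s) -> [-8, -1, 3, 15, -1, 12]
Insert 15: 3 <= 15 (stop) = 1 comparison(s) -> [-8, -1, 3, 15, -1, 12]
Insert -1: 15 > -1 (shift), 3 > -1 (shift), -1 <= -1 (stop) = 3 comparison(s) -> [-8, -1, -1, 3, 15, 12]
Insert 12: 15 > 12 (shift), 3 <= 12 (stop) = 2 comparison(s) -> [-8, -1, -1, 3, 12, 15]
Total comparisons: 1 + 2 + 1 + 3 + 2 = 9


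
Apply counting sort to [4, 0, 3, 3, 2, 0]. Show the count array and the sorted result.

Count array: [2, 0, 1, 2, 1]
(count[i] = number of elements equal to i)
Cumulative count: [2, 2, 3, 5, 6]
Sorted: [0, 0, 2, 3, 3, 4]


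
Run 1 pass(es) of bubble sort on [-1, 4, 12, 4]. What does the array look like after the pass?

After pass 1: [-1, 4, 4, 12] (1 swaps)
Total swaps: 1
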